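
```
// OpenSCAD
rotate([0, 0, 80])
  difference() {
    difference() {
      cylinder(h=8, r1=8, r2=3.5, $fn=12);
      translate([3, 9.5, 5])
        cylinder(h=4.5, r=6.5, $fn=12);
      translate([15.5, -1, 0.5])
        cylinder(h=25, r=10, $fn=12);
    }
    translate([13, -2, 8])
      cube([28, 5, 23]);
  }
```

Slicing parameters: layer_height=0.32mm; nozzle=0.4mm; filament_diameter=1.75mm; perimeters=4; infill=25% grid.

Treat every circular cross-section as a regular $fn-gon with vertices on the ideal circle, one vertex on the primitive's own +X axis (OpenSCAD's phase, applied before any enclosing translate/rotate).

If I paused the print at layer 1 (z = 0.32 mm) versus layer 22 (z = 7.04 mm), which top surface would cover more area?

layer 1 (z = 0.32 mm)

Layer 1 (z = 0.32): the cone (r1=8→r2=3.5) has section circumradius 7.820 here — a regular 12-gon (area = (12/2)·7.820²·sin(360°/12) = 183.46 mm²); the cylinder at (3, 9.5) does not reach this height (z outside [5, 9.5]); the cylinder at (15.5, -1) does not reach this height (z outside [0.5, 25.5]); After the difference (first − rest): none of the subtracted shapes is present at this height, so the cone is unchanged — area = 183.46 mm²; the cube at (13, -2) does not reach this height (z outside [8, 31]); Subtracting the remaining from the first: none of the subtracted shapes is present at this height, so the result so far is unchanged — area = 183.46 mm²; (whole slice rotated 80° about Z — lengths, areas and connectivity unchanged). So its area = 183.46 mm². Layer 22 (z = 7.04): the cone contributes a regular 12-gon of circumradius 4.040 (interpolated between r1=8 and r2=3.5 at t=0.880) (area = (12/2)·4.040²·sin(360°/12) = 48.96 mm²); the r=6.5 cylinder at (3, 9.5) gives a regular 12-gon of circumradius 6.5 (constant along its height) (area = (12/2)·6.500²·sin(360°/12) = 126.75 mm²); the r=10 cylinder at (15.5, -1) gives a regular 12-gon of circumradius 10 (constant along its height) (area = (12/2)·10.000²·sin(360°/12) = 300.00 mm²); Subtracting the remaining from the first: starting from the cone (48.96 mm²), the r=6.5 cylinder at (3, 9.5) partially overlaps it — only the 0.56 mm² overlap (of its 126.75 mm²) is removed, clipping the outline; the r=10 cylinder at (15.5, -1) misses the remaining region (no effect) — area = 48.40 mm²; the cube at (13, -2) is absent (z outside [8, 31]); Subtracting the remaining from the first: none of the subtracted shapes is present at this height, so that combined region is unchanged — area = 48.40 mm²; (rotated 80° about Z; rotation is an isometry so areas/perimeters/island counts are preserved). So its area = 48.40 mm². Layer 1 is larger (183.46 vs 48.40 mm²).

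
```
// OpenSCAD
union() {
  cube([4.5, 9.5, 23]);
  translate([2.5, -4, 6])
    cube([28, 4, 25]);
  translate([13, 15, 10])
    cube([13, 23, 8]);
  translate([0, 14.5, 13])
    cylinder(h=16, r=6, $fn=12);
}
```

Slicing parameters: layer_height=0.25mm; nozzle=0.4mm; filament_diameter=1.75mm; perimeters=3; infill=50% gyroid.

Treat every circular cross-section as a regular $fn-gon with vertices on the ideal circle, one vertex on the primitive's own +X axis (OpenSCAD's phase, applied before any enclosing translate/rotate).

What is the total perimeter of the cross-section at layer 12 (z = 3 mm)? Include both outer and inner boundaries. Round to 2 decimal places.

28.00 mm

At z = 3 mm: the cube is present — its section is the full 4.5×9.5 rectangle (perimeter 28.00 mm); the cube at (2.5, -4) does not reach this height (z outside [6, 31]); the cube at (13, 15) is not intersected at this z (z outside [10, 18]); the cylinder at (0, 14.5) is absent (z outside [13, 29]); Merging all regions: only the 4.5×9.5 cube is present, so the union is just that shape — boundary = 28.00 mm. Overall, the cross-section is a single solid region. Total boundary length (outer) = 28.00 mm.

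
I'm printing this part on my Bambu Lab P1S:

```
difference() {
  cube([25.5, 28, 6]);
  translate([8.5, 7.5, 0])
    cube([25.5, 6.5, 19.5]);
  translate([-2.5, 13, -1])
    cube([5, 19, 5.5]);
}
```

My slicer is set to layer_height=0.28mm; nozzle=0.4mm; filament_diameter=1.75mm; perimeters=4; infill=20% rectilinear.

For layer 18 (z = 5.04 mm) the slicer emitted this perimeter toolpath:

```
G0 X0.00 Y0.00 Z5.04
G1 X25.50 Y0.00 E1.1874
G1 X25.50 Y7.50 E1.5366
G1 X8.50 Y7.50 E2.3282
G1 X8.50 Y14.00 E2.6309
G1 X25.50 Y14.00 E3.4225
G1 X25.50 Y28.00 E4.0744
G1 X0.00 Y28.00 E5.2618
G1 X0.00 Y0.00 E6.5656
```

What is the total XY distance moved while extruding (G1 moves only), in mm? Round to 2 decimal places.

Sum the Euclidean lengths of each G1 segment: total = 141.00 mm.

141.00 mm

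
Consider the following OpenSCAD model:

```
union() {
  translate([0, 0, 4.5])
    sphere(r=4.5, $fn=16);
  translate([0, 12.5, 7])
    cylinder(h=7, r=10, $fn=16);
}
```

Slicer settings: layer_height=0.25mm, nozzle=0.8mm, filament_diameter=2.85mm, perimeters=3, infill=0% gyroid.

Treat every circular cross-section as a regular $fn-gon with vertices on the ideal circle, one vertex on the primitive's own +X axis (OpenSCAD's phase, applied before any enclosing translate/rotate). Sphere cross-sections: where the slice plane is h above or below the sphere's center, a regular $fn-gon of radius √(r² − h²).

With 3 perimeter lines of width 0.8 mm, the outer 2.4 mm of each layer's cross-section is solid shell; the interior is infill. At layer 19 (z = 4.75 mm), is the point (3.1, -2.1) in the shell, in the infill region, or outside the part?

At z = 4.75 mm: the sphere: section is a regular 16-gon, circumradius = √(r²−h²) = √(4.5²−0.25²) = 4.493; the cylinder at (0, 12.5) is not intersected at this z (z outside [7, 14]); Combining (union): only the r=4.5 sphere is present, so the union is just that shape — 1 connected region. Overall, the cross-section is a single solid region. The nearest boundary edge runs (3.18, -3.18)→(4.15, -1.72); distance from the point to it = 0.66 mm. The point is inside the cross-section, 0.66 mm from the nearest boundary — within the 2.4 mm shell band (3 × 0.8).

shell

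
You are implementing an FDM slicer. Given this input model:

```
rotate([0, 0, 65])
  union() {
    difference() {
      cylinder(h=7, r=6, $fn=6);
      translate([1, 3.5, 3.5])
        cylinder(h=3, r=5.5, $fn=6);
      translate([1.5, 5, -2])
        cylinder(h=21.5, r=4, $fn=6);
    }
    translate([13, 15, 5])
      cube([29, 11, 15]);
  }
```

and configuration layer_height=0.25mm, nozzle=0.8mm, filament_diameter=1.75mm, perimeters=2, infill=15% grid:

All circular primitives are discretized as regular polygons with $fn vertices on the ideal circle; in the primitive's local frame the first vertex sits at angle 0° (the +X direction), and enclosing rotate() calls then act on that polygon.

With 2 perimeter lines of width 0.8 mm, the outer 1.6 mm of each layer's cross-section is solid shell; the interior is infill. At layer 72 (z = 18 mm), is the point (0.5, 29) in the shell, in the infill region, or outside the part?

At z = 18 mm: the cylinder is absent (z outside [0, 7]); the cylinder at (1, 3.5) is absent (z outside [3.5, 6.5]); the r=4 cylinder at (1.5, 5) gives a regular 6-gon of circumradius 4 (constant along its height); After the difference (first − rest): the first operand is absent here, so nothing remains; the 29×11 cube at (13, 15) contributes its full rectangle; Merging all regions: only the 29×11 cube at (13, 15) is present, so the union is just that shape — 1 connected region; (whole slice rotated 65° about Z — lengths, areas and connectivity unchanged). Overall, the cross-section is a single solid region. Undo the 65° rotation: the query point maps to (26.494, 11.803) in the un-rotated model frame. The nearest boundary edge runs (13.00, 15.00)→(42.00, 15.00); distance from the point to it = 3.20 mm. The point is not inside any of the regions above, so it lies outside the cross-section (3.20 mm from the nearest boundary).

outside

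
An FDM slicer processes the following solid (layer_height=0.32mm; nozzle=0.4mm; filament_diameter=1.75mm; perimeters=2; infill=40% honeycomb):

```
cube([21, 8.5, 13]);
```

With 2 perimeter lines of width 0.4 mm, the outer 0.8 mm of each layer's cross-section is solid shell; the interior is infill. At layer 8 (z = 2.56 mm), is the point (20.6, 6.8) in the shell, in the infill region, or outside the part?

shell

At z = 2.56 mm: the cube (footprint 21×8.5) is included at this height. Overall, the cross-section is a single solid region. The nearest boundary edge runs (21.00, 0.00)→(21.00, 8.50); distance from the point to it = 0.40 mm. The point is inside the cross-section, 0.40 mm from the nearest boundary — within the 0.8 mm shell band (2 × 0.4).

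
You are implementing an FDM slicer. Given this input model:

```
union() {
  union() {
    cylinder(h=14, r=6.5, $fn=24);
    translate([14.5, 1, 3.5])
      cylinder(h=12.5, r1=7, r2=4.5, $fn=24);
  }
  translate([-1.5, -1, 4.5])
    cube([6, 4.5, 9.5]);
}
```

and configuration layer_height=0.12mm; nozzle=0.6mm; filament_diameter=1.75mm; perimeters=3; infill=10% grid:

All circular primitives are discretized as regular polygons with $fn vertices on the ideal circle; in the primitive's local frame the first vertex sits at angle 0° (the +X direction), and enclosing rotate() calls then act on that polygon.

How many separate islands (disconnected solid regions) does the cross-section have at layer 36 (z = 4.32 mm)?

2

At z = 4.32 mm: the cylinder: section is a regular 24-gon, circumradius r=6.5; the cone at (14.5, 1) (r1=7→r2=4.5) has section circumradius 6.836 here — a regular 24-gon; Combining (union): the 2 present regions are separate (no shared area or edge), so areas and boundary lengths simply add and each stays a separate island — 2 connected regions; the cube at (-1.5, -1) does not reach this height (z outside [4.5, 14]); Combining (union): only that combined region is present, so the union is just that shape — 2 connected regions. Overall, the cross-section has 2 separate islands. Island count = 2.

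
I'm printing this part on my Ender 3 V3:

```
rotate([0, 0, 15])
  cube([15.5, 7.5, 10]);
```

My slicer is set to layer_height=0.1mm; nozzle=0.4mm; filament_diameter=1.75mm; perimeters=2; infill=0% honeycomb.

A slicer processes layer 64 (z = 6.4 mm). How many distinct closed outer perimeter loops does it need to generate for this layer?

At z = 6.4 mm: the cube is present — its section is the full 15.5×7.5 rectangle; (rotated 15° about Z; rotation is an isometry so areas/perimeters/island counts are preserved). The result has 1 disconnected region.

1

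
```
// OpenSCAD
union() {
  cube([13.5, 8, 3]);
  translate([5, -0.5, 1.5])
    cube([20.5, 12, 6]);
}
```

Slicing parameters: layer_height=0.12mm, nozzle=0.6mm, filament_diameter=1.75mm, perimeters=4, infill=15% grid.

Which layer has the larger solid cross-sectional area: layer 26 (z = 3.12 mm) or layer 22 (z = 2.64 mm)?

layer 22 (z = 2.64 mm)

Layer 26 (z = 3.12): the cube is absent (z outside [0, 3]); the cube at (5, -0.5) (footprint 20.5×12) is included at this height (area 246.00 mm²); Taking the union: only the 20.5×12 cube at (5, -0.5) is present, so the union is just that shape — area = 246.00 mm². So its area = 246.00 mm². Layer 22 (z = 2.64): the 13.5×8 cube contributes its full rectangle (area 108.00 mm²); the 20.5×12 cube at (5, -0.5) contributes its full rectangle (area 246.00 mm²); Combining (union): the regions partially overlap — summed areas 354.00 mm² minus the doubly-counted overlap 68.00 mm² gives 286.00 mm² — area = 286.00 mm². So its area = 286.00 mm². Layer 22 is larger (286.00 vs 246.00 mm²).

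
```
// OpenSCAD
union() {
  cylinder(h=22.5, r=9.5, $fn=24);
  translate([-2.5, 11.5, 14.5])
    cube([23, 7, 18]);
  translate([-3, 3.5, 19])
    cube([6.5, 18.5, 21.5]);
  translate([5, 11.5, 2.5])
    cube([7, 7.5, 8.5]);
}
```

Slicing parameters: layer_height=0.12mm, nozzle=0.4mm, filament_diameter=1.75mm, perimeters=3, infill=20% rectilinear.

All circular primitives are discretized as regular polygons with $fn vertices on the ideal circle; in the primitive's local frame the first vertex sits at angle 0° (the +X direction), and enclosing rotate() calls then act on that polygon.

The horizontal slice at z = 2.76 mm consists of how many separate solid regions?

2

At z = 2.76 mm: the r=9.5 cylinder gives a regular 24-gon of circumradius 9.5 (constant along its height); the cube at (-2.5, 11.5) is absent (z outside [14.5, 32.5]); the cube at (-3, 3.5) does not reach this height (z outside [19, 40.5]); the 7×7.5 cube at (5, 11.5) contributes its full rectangle; Merging all regions: the 2 present regions are separate (no shared area or edge), so areas and boundary lengths simply add and each stays a separate island — 2 connected regions. The result has 2 disconnected regions.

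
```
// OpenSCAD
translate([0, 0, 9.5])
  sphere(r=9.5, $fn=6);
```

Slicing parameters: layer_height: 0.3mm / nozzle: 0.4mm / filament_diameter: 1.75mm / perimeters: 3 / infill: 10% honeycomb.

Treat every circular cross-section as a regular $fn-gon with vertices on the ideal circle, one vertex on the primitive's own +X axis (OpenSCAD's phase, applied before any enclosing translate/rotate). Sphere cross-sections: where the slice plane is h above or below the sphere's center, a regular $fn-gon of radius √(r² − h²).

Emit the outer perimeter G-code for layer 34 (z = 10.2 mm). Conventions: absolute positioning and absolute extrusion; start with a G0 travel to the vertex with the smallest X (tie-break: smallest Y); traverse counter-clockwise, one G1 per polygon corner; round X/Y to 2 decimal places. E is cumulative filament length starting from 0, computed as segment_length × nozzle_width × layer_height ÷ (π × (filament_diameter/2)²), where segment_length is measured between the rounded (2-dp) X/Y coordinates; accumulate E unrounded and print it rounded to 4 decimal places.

At z = 10.2 mm: the r=9.5 sphere slices to a regular 6-gon of circumradius 9.474 (√(r²−h²) with h=0.7 from center). The outline is a single polygon with 6 vertices. Extrusion per mm of travel: 0.4 × 0.3 / (π × 0.875²) = 0.049890. Accumulating E over each segment gives final E = 2.8350.

G0 X-9.47 Y0.00 Z10.20
G1 X-4.74 Y-8.20 E0.4723
G1 X4.74 Y-8.20 E0.9452
G1 X9.47 Y0.00 E1.4175
G1 X4.74 Y8.20 E1.8898
G1 X-4.74 Y8.20 E2.3628
G1 X-9.47 Y0.00 E2.8350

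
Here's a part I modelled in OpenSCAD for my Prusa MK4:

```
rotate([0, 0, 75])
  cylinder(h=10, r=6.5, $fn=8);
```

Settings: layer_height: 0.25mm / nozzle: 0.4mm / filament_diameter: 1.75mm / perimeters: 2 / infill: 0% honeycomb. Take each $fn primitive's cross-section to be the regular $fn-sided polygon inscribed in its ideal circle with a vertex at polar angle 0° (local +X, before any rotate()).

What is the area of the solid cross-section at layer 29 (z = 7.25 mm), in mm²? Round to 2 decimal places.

At z = 7.25 mm: the cylinder: section is a regular 8-gon, circumradius r=6.5 (area = (8/2)·6.500²·sin(360°/8) = 119.50 mm²); (whole slice rotated 75° about Z — lengths, areas and connectivity unchanged). Overall, the cross-section is a single solid region. Net area = 119.50 mm².

119.50 mm²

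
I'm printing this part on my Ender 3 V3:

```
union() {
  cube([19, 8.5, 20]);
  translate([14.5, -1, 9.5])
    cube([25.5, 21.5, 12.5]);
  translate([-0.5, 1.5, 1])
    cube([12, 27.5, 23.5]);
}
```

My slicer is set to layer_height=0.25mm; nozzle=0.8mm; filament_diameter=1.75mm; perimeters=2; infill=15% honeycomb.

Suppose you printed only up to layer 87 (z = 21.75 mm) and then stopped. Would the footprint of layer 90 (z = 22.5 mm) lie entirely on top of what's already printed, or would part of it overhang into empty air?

entirely on top

Compare the two slices. At z = 21.75: the cube does not reach this height (z outside [0, 20]); the cube at (14.5, -1) (footprint 25.5×21.5) is included at this height (area 548.25 mm²); the cube at (-0.5, 1.5) is present — its section is the full 12×27.5 rectangle (area 330.00 mm²); Merging all regions: the 2 present regions are separate (no shared area or edge), so areas and boundary lengths simply add and each stays a separate island — area = 878.25 mm². At z = 22.5: the cube is not intersected at this z (z outside [0, 20]); the cube at (14.5, -1) is not intersected at this z (z outside [9.5, 22]); the cube at (-0.5, 1.5) is present — its section is the full 12×27.5 rectangle (area 330.00 mm²); Combining (union): only the 12×27.5 cube at (-0.5, 1.5) is present, so the union is just that shape — area = 330.00 mm². Checking containment: the cross-section at z = 22.5 is a subset of the cross-section at z = 21.75.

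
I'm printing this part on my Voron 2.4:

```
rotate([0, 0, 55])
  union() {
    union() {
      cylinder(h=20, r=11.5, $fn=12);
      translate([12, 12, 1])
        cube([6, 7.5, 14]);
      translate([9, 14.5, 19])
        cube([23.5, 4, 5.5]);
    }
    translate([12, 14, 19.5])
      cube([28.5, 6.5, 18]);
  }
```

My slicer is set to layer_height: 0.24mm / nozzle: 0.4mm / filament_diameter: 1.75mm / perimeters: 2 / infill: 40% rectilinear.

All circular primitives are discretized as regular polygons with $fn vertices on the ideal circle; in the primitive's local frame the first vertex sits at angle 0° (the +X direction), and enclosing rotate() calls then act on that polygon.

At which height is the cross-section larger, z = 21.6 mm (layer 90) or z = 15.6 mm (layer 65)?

Layer 90 (z = 21.6): the cylinder does not reach this height (z outside [0, 20]); the cube at (12, 12) does not reach this height (z outside [1, 15]); the cube at (9, 14.5) is present — its section is the full 23.5×4 rectangle (area 94.00 mm²); Merging all regions: only the 23.5×4 cube at (9, 14.5) is present, so the union is just that shape — area = 94.00 mm²; the cube at (12, 14) is present — its section is the full 28.5×6.5 rectangle (area 185.25 mm²); Taking the union: the regions partially overlap — summed areas 279.25 mm² minus the doubly-counted overlap 82.00 mm² gives 197.25 mm² — area = 197.25 mm²; (rotated 55° about Z; rotation is an isometry so areas/perimeters/island counts are preserved). So its area = 197.25 mm². Layer 65 (z = 15.6): the cylinder: section is a regular 12-gon, circumradius r=11.5 (area = (12/2)·11.500²·sin(360°/12) = 396.75 mm²); the cube at (12, 12) is not intersected at this z (z outside [1, 15]); the cube at (9, 14.5) is not intersected at this z (z outside [19, 24.5]); Combining (union): only the r=11.5 cylinder is present, so the union is just that shape — area = 396.75 mm²; the cube at (12, 14) is not intersected at this z (z outside [19.5, 37.5]); Taking the union: only the result so far is present, so the union is just that shape — area = 396.75 mm²; (whole slice rotated 55° about Z — lengths, areas and connectivity unchanged). So its area = 396.75 mm². Layer 65 is larger (396.75 vs 197.25 mm²).

layer 65 (z = 15.6 mm)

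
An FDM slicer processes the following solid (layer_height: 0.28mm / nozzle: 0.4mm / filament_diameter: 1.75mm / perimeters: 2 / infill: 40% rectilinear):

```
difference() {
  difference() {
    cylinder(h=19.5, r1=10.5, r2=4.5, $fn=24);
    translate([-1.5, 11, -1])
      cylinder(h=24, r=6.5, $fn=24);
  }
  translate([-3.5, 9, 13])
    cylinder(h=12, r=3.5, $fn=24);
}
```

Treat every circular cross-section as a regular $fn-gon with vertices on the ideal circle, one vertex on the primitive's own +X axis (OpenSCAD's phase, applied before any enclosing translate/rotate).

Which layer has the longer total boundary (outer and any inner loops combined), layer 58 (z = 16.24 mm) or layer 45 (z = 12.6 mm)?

layer 45 (z = 12.6 mm)

Layer 58 (z = 16.24): the cone: at t=0.833 of its height the radius interpolates to r₁+(r₂−r₁)t = 5.503, giving a regular 24-gon of that circumradius (perimeter = 2·24·5.503·sin(180°/24) = 34.48 mm); the r=6.5 cylinder at (-1.5, 11) gives a regular 24-gon of circumradius 6.5 (constant along its height) (perimeter = 2·24·6.500·sin(180°/24) = 40.72 mm); Taking the first minus the rest: starting from the cone, the r=6.5 cylinder at (-1.5, 11) partially overlaps it — only the 2.43 mm² overlap (of its 131.22 mm²) is removed, clipping the outline — boundary = 34.44 mm; the r=3.5 cylinder at (-3.5, 9) gives a regular 24-gon of circumradius 3.5 (constant along its height) (perimeter = 2·24·3.500·sin(180°/24) = 21.93 mm); Subtracting the remaining from the first: starting from that combined region, the r=3.5 cylinder at (-3.5, 9) misses the remaining region (no effect) — boundary = 34.44 mm. So its perimeter = 34.44 mm. Layer 45 (z = 12.6): the cone: at t=0.646 of its height the radius interpolates to r₁+(r₂−r₁)t = 6.623, giving a regular 24-gon of that circumradius (perimeter = 2·24·6.623·sin(180°/24) = 41.50 mm); the r=6.5 cylinder at (-1.5, 11) gives a regular 24-gon of circumradius 6.5 (constant along its height) (perimeter = 2·24·6.500·sin(180°/24) = 40.72 mm); Taking the first minus the rest: starting from the cone, the r=6.5 cylinder at (-1.5, 11) partially overlaps it — only the 9.02 mm² overlap (of its 131.22 mm²) is removed, clipping the outline — boundary = 41.51 mm; the cylinder at (-3.5, 9) is absent (z outside [13, 25]); Subtracting the remaining from the first: none of the subtracted shapes is present at this height, so that combined region is unchanged — boundary = 41.51 mm. So its perimeter = 41.51 mm. Layer 45 is larger (41.51 vs 34.44 mm).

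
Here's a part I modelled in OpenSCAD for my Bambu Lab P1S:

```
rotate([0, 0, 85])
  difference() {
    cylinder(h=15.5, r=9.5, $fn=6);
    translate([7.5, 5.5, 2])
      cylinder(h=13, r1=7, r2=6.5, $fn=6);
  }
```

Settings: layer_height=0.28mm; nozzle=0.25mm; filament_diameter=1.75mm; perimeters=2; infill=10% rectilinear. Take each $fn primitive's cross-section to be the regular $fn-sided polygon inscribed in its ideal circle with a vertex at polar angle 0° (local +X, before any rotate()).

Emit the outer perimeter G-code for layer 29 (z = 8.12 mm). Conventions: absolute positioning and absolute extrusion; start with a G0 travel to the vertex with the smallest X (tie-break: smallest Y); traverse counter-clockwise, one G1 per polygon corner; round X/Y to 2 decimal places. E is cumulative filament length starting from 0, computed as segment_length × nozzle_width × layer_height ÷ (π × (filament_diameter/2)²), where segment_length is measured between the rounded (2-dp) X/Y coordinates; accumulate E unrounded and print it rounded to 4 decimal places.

At z = 8.12 mm: the r=9.5 cylinder contributes a regular 6-gon of circumradius 9.5; the cone at (7.5, 5.5) contributes a regular 6-gon of circumradius 6.765 (interpolated between r1=7 and r2=6.5 at t=0.471); Taking the first minus the rest: starting from the r=9.5 cylinder, the cone at (7.5, 5.5) partially overlaps it — only the 43.62 mm² overlap (of its 118.89 mm²) is removed, clipping the outline — 1 connected region; (whole slice rotated 85° about Z — lengths, areas and connectivity unchanged). The outline is a single polygon with 8 vertices. Extrusion per mm of travel: 0.25 × 0.28 / (π × 0.875²) = 0.029103. Accumulating E over each segment gives final E = 1.7384.

G0 X-8.61 Y-4.01 Z8.12
G1 X-0.83 Y-9.46 E0.2764
G1 X7.78 Y-5.45 E0.5529
G1 X8.61 Y4.01 E0.8292
G1 X1.17 Y9.23 E1.0937
G1 X0.72 Y4.07 E1.2445
G1 X-5.41 Y1.21 E1.4413
G1 X-7.99 Y3.02 E1.5331
G1 X-8.61 Y-4.01 E1.7384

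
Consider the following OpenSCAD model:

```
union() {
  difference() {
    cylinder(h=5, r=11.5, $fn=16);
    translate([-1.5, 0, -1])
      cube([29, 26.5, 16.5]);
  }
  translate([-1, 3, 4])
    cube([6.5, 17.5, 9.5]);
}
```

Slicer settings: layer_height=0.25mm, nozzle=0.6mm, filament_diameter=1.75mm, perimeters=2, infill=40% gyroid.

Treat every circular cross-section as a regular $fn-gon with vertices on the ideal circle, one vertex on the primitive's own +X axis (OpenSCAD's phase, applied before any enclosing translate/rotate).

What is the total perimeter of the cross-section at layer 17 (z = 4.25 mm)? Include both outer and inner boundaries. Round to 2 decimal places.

At z = 4.25 mm: the cylinder: section is a regular 16-gon, circumradius r=11.5 (perimeter = 2·16·11.500·sin(180°/16) = 71.79 mm); the cube at (-1.5, 0) is present — its section is the full 29×26.5 rectangle (perimeter 111.00 mm); Taking the first minus the rest: starting from the r=11.5 cylinder, the 29×26.5 cube at (-1.5, 0) partially overlaps it — only the 118.25 mm² overlap (of its 768.50 mm²) is removed, clipping the outline — boundary = 76.52 mm; the cube at (-1, 3) (footprint 6.5×17.5) is included at this height (perimeter 48.00 mm); Taking the union: the 2 present regions are separate (no shared area or edge), so areas and boundary lengths simply add and each stays a separate island — boundary = 124.52 mm. Overall, the cross-section has 2 separate islands. Total boundary length (outer) = 124.52 mm.

124.52 mm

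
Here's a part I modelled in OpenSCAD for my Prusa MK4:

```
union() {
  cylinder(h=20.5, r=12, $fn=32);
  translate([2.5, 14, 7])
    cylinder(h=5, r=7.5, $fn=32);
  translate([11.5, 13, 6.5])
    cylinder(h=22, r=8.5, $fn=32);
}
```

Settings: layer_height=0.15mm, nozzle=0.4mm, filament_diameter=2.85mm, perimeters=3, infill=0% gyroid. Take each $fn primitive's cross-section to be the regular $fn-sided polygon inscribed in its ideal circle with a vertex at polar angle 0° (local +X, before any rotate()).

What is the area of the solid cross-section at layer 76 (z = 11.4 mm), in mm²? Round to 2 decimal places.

730.09 mm²

At z = 11.4 mm: the cylinder: section is a regular 32-gon, circumradius r=12 (area = (32/2)·12.000²·sin(360°/32) = 449.49 mm²); the r=7.5 cylinder at (2.5, 14) contributes a regular 32-gon of circumradius 7.5 (area = (32/2)·7.500²·sin(360°/32) = 175.58 mm²); the r=8.5 cylinder at (11.5, 13) gives a regular 32-gon of circumradius 8.5 (constant along its height) (area = (32/2)·8.500²·sin(360°/32) = 225.52 mm²); Taking the union: the regions partially overlap — summed areas 850.59 mm² minus the doubly-counted overlap 120.50 mm² gives 730.09 mm² — area = 730.09 mm². Overall, the cross-section is a single solid region. Net area = 730.09 mm².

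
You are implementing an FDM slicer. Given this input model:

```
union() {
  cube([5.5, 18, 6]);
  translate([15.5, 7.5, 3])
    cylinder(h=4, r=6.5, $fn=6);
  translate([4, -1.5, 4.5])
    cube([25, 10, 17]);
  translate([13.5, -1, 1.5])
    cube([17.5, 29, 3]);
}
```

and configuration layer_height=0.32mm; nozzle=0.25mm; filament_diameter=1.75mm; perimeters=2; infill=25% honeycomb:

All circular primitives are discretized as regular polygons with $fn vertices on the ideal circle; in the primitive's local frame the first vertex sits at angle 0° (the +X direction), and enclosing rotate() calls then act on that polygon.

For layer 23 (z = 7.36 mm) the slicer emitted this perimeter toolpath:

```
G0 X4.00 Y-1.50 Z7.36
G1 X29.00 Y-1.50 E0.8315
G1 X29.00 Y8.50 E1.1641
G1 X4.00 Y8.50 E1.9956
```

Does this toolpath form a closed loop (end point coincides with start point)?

no

Start point (G0): (4.00, -1.50). End point (last G1): the path does not return to the start — open.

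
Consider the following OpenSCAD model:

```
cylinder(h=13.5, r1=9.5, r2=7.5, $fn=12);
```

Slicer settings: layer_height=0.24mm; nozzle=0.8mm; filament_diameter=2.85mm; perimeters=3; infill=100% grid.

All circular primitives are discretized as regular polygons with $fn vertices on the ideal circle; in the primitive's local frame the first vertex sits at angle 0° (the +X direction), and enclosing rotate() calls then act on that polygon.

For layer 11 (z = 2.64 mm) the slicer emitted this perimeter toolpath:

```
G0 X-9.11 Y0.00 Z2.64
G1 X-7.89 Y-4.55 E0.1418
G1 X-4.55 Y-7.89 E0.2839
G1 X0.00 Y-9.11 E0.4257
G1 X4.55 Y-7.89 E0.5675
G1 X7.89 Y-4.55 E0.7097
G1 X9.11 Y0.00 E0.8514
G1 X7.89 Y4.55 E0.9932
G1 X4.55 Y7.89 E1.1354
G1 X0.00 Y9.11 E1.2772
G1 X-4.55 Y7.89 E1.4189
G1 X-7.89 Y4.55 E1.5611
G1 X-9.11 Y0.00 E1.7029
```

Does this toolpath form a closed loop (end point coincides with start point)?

yes

Start point (G0): (-9.11, 0.00). End point (last G1): the path returns to the start — closed.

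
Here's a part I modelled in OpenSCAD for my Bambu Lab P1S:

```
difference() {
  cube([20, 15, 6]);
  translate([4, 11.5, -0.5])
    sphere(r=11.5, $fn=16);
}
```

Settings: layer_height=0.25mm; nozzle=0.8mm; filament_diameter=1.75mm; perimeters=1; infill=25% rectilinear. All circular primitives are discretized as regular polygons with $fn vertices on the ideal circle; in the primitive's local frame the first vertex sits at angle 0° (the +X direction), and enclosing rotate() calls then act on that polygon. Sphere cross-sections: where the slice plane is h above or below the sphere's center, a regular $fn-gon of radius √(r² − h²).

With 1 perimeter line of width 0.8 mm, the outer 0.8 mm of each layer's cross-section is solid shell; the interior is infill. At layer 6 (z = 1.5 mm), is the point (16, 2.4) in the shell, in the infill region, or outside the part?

infill

At z = 1.5 mm: the cube (footprint 20×15) is included at this height; the r=11.5 sphere at (4, 11.5) contributes a regular 16-gon of circumradius √(11.5²−2²) = 11.325; After the difference (first − rest): starting from the 20×15 cube, the r=11.5 sphere at (4, 11.5) partially overlaps it — only the 194.28 mm² overlap (of its 392.63 mm²) is removed, clipping the outline — 1 connected region. Overall, the cross-section is a single solid region. The nearest boundary edge runs (20.00, 0.00)→(0.00, 0.00); distance from the point to it = 2.40 mm. The point is inside the cross-section and 2.40 mm from the nearest boundary — more than the 0.8 mm shell width (1 × 0.8), so it's in the infill interior.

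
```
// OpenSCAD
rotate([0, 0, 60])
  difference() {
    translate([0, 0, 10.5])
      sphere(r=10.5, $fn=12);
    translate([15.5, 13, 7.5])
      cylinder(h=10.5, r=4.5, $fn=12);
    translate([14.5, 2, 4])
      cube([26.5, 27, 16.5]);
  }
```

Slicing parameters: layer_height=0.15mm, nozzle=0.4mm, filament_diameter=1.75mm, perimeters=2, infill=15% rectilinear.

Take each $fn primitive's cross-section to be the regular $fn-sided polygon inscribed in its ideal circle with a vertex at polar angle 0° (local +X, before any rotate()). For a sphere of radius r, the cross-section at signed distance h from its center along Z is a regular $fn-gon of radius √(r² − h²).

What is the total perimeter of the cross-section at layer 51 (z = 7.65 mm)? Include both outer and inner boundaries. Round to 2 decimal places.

62.77 mm

At z = 7.65 mm: the r=10.5 sphere contributes a regular 12-gon of circumradius √(10.5²−2.85²) = 10.106 (perimeter = 2·12·10.106·sin(180°/12) = 62.77 mm); the cylinder at (15.5, 13): section is a regular 12-gon, circumradius r=4.5 (perimeter = 2·12·4.500·sin(180°/12) = 27.95 mm); the 26.5×27 cube at (14.5, 2) contributes its full rectangle (perimeter 107.00 mm); After the difference (first − rest): starting from the r=10.5 sphere, the r=4.5 cylinder at (15.5, 13) misses the remaining region (no effect); the 26.5×27 cube at (14.5, 2) misses the remaining region (no effect) — boundary = 62.77 mm; (rotated 60° about Z; rotation is an isometry so areas/perimeters/island counts are preserved). Overall, the cross-section is a single solid region. Total boundary length (outer) = 62.77 mm.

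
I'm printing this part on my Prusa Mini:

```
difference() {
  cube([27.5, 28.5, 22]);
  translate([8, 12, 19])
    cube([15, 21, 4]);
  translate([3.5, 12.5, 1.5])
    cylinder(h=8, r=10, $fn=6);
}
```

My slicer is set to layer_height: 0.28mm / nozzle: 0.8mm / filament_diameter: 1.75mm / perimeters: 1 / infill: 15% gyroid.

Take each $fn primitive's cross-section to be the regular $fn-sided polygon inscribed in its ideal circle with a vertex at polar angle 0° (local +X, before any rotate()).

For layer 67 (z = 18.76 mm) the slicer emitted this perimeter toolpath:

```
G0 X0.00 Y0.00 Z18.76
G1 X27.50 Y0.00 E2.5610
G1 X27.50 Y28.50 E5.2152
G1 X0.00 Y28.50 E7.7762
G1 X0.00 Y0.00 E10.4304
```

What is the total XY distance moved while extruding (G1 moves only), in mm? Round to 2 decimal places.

Sum the Euclidean lengths of each G1 segment: total = 112.00 mm.

112.00 mm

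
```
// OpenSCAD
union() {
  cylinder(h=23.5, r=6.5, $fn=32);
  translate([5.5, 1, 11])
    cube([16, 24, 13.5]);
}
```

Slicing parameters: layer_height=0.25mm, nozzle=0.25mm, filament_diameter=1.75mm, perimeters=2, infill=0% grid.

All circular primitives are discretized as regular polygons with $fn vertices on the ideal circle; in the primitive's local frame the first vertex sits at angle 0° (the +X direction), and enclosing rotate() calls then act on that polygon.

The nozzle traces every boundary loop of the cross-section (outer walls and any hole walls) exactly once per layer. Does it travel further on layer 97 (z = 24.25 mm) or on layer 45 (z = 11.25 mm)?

Layer 97 (z = 24.25): the cylinder is not intersected at this z (z outside [0, 23.5]); the cube at (5.5, 1) is present — its section is the full 16×24 rectangle (perimeter 80.00 mm); Combining (union): only the 16×24 cube at (5.5, 1) is present, so the union is just that shape — boundary = 80.00 mm. So its perimeter = 80.00 mm. Layer 45 (z = 11.25): the r=6.5 cylinder gives a regular 32-gon of circumradius 6.5 (constant along its height) (perimeter = 2·32·6.500·sin(180°/32) = 40.78 mm); the cube at (5.5, 1) is present — its section is the full 16×24 rectangle (perimeter 80.00 mm); Taking the union: the regions partially overlap (shared area 1.32 mm²), so the edge portions inside another operand are dropped and the merged outline is re-measured after clipping — boundary = 114.83 mm. So its perimeter = 114.83 mm. Layer 45 is larger (114.83 vs 80.00 mm).

layer 45 (z = 11.25 mm)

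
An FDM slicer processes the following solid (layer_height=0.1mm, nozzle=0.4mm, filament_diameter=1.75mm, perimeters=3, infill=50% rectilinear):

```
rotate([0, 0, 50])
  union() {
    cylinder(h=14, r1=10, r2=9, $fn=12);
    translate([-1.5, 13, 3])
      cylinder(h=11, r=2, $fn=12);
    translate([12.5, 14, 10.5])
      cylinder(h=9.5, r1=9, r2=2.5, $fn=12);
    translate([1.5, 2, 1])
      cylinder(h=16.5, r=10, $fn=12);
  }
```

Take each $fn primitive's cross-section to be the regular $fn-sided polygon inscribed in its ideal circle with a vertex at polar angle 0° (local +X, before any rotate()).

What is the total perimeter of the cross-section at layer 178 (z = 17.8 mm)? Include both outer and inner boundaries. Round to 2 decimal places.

At z = 17.8 mm: the cone is absent (z outside [0, 14]); the cylinder at (-1.5, 13) is not intersected at this z (z outside [3, 14]); the cone at (12.5, 14): at t=0.768 of its height the radius interpolates to r₁+(r₂−r₁)t = 4.005, giving a regular 12-gon of that circumradius (perimeter = 2·12·4.005·sin(180°/12) = 24.88 mm); the cylinder at (1.5, 2) is absent (z outside [1, 17.5]); Taking the union: only the cone at (12.5, 14) is present, so the union is just that shape — boundary = 24.88 mm; (rotated 50° about Z; rotation is an isometry so areas/perimeters/island counts are preserved). Overall, the cross-section is a single solid region. Total boundary length (outer) = 24.88 mm.

24.88 mm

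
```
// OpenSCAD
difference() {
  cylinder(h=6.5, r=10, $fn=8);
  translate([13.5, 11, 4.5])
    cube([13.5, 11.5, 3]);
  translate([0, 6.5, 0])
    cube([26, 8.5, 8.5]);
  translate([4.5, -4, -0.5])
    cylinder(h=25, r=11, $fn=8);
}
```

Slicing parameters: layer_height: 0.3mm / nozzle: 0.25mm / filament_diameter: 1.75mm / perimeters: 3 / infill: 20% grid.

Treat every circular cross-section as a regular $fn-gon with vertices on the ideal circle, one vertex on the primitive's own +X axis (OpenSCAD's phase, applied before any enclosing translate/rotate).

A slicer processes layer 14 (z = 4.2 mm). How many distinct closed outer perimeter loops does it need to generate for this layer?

2

At z = 4.2 mm: the r=10 cylinder contributes a regular 8-gon of circumradius 10; the cube at (13.5, 11) is absent (z outside [4.5, 7.5]); the 26×8.5 cube at (0, 6.5) contributes its full rectangle; the r=11 cylinder at (4.5, -4) contributes a regular 8-gon of circumradius 11; Taking the first minus the rest: starting from the r=10 cylinder, the 26×8.5 cube at (0, 6.5) partially overlaps it — only the 14.46 mm² overlap (of its 221.00 mm²) is removed, clipping the outline; the r=11 cylinder at (4.5, -4) partially overlaps it — only the 191.84 mm² overlap (of its 342.24 mm²) is removed, clipping the outline — 2 connected regions. The result has 2 disconnected regions.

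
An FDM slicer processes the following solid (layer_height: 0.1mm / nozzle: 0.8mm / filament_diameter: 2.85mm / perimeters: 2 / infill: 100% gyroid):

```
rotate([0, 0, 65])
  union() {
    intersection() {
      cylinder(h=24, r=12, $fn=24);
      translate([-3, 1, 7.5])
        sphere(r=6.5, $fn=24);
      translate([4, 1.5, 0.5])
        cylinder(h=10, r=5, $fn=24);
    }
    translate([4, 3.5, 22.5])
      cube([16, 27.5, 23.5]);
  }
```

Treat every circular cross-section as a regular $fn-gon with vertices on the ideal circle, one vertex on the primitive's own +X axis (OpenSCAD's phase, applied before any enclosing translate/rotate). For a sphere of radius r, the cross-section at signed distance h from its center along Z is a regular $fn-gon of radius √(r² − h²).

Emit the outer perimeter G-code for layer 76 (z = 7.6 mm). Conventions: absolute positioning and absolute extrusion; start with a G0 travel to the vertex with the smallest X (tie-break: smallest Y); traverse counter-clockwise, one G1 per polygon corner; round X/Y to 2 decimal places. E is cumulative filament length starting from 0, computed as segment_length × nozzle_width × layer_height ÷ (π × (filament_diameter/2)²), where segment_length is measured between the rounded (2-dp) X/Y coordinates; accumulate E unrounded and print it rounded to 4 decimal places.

At z = 7.6 mm: the cylinder: section is a regular 24-gon, circumradius r=12; the r=6.5 sphere at (-3, 1) contributes a regular 24-gon of circumradius √(6.5²−0.1²) = 6.499; the cylinder at (4, 1.5): section is a regular 24-gon, circumradius r=5; Keeping only the common overlap: the r=6.5 sphere at (-3, 1) lies inside the r=12 cylinder, so the common part is the r=6.5 sphere at (-3, 1) itself; the r=5 cylinder at (4, 1.5) partially overlaps the running intersection; clipping to the common part keeps 27.38 mm² — 1 connected region; the cube at (4, 3.5) is not intersected at this z (z outside [22.5, 46]); Combining (union): only that combined region is present, so the union is just that shape — 1 connected region; (whole slice rotated 65° about Z — lengths, areas and connectivity unchanged). The outline is a single polygon with 16 vertices. Extrusion per mm of travel: 0.8 × 0.1 / (π × 1.425²) = 0.012540. Accumulating E over each segment gives final E = 0.2583.

G0 X-4.62 Y3.69 Z7.60
G1 X-4.37 Y2.55 E0.0146
G1 X-3.76 Y1.39 E0.0311
G1 X-2.88 Y0.43 E0.0474
G1 X-1.78 Y-0.27 E0.0638
G1 X-0.54 Y-0.66 E0.0801
G1 X0.77 Y-0.72 E0.0965
G1 X2.04 Y-0.44 E0.1128
G1 X3.20 Y0.16 E0.1292
G1 X3.61 Y0.54 E0.1362
G1 X3.15 Y1.43 E0.1488
G1 X2.00 Y2.68 E0.1701
G1 X0.57 Y3.59 E0.1913
G1 X-1.05 Y4.10 E0.2126
G1 X-2.74 Y4.18 E0.2338
G1 X-4.40 Y3.81 E0.2552
G1 X-4.62 Y3.69 E0.2583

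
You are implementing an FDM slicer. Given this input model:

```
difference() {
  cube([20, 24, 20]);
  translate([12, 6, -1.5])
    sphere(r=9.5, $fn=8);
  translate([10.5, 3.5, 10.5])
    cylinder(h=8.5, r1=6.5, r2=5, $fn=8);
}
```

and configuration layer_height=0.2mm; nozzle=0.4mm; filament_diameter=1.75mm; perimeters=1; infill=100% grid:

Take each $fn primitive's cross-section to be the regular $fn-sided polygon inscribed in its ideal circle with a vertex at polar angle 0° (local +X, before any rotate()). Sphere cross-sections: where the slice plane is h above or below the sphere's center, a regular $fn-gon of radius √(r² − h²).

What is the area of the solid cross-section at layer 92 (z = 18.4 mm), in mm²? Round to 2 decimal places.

At z = 18.4 mm: the cube is present — its section is the full 20×24 rectangle (area 480.00 mm²); the sphere at (12, 6) is absent (|z−center|=19.900 > r=9.5); the cone at (10.5, 3.5) (r1=6.5→r2=5) has section circumradius 5.106 here — a regular 8-gon (area = (8/2)·5.106²·sin(360°/8) = 73.74 mm²); Subtracting the remaining from the first: starting from the 20×24 cube (480.00 mm²), the cone at (10.5, 3.5) partially overlaps it — only the 67.54 mm² overlap (of its 73.74 mm²) is removed, clipping the outline — area = 412.46 mm². Overall, the cross-section is a single solid region. Net area = 412.46 mm².

412.46 mm²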